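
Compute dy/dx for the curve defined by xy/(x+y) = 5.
Apply d/dx to both sides, remembering that y depends on x. Each occurrence of y therefore brings in a y' = dy/dx via the chain rule.

With F(x, y) equal to the left-hand side minus the right, differentiate F term by term:
  d/dx[xy/(x + y)] = xy(-y' - 1)/(x + y)^2 + x·y'/(x + y) + y/(x + y)
  d/dx[-5] = 0
Adding these up, d/dx[F] = 0 becomes
  (-xy/(x + y)^2 + y/(x + y)) + (-xy/(x + y)^2 + x/(x + y))·y' = 0,
so isolating y',
  dy/dx = -(-xy/(x + y)^2 + y/(x + y))/(-xy/(x + y)^2 + x/(x + y))
        = -(y^2/(x + y)^2)/(x^2/(x + y)^2) = -y^2/x^2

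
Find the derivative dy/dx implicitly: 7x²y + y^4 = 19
Take d/dx of both sides. Since y is implicitly a function of x, the chain rule attaches a y' = dy/dx factor whenever we differentiate through y.

Set F(x, y) = (left side) − (right side), so the curve is F = 0. Differentiating each term of F:
  d/dx[7x^2y] = 7x^2·y' + 14xy
  d/dx[y^4] = 4y^3·y'
  d/dx[-19] = 0

Collecting, the y'-free part is the partial derivative in x and the y' coefficient is the partial derivative in y:
  ∂F/∂x = 14xy
  ∂F/∂y = 7x^2 + 4y^3

so d/dx[F(x, y(x))] = ∂F/∂x + (∂F/∂y)·y' = 0. Rearranging,
  dy/dx = -(∂F/∂x)/(∂F/∂y) = -(14xy)/(7x^2 + 4y^3) = -14xy/(7x^2 + 4y^3)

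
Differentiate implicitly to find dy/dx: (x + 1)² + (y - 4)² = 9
Apply d/dx to both sides, remembering that y depends on x. Each occurrence of y therefore brings in a y' = dy/dx via the chain rule.

With F(x, y) equal to the left-hand side minus the right, differentiate F term by term:
  d/dx[(x + 1)^2] = 2x + 2
  d/dx[(y - 4)^2] = 2·y'(y - 4)
  d/dx[-9] = 0
Adding these up, d/dx[F] = 0 becomes
  (2x + 2) + (2y - 8)·y' = 0,
so isolating y',
  dy/dx = -(2x + 2)/(2y - 8) = (-x - 1)/(y - 4)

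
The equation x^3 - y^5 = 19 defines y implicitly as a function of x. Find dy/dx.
Apply d/dx to both sides, remembering that y depends on x. Each occurrence of y therefore brings in a y' = dy/dx via the chain rule.

With F(x, y) equal to the left-hand side minus the right, differentiate F term by term:
  d/dx[x^3] = 3x^2
  d/dx[-y^5] = -5y^4·y'
  d/dx[-19] = 0
Adding these up, d/dx[F] = 0 becomes
  (3x^2) + (-5y^4)·y' = 0,
so isolating y',
  dy/dx = -(3x^2)/(-5y^4) = 3x^2/(5y^4)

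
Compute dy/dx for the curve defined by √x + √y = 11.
Apply d/dx to both sides, remembering that y depends on x. Each occurrence of y therefore brings in a y' = dy/dx via the chain rule.

With F(x, y) equal to the left-hand side minus the right, differentiate F term by term:
  d/dx[√(x)] = 1/(2√(x))
  d/dx[√(y)] = y'/(2√(y))
  d/dx[-11] = 0
Adding these up, d/dx[F] = 0 becomes
  (1/(2√(x))) + (1/(2√(y)))·y' = 0,
so isolating y',
  dy/dx = -(1/(2√(x)))/(1/(2√(y))) = -√(y)/√(x)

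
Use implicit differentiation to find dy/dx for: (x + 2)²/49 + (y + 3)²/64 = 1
Differentiate both sides with respect to x, treating y as y(x). By the chain rule, any term containing y contributes a factor of y' = dy/dx when we differentiate it.

Move every term to one side and write the relation as F(x, y) = 0. Term by term,
  d/dx[(x + 2)^2/49] = 2x/49 + 4/49
  d/dx[(y + 3)^2/64] = y'(y + 3)/32
  d/dx[-1] = 0

The pieces without y' make up ∂F/∂x and the coefficient of y' is ∂F/∂y:
  ∂F/∂x = 2x/49 + 4/49,
  ∂F/∂y = y/32 + 3/32.

Since d/dx[F] = ∂F/∂x + (∂F/∂y)·y' = 0, solve for y':
  (∂F/∂y)·y' = -∂F/∂x
  dy/dx = -(∂F/∂x)/(∂F/∂y) = -(2x/49 + 4/49)/(y/32 + 3/32)
        = -(2(x + 2)/49)/((y + 3)/32) = 64(-x - 2)/(49(y + 3))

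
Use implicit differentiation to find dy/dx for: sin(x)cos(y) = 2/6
Differentiate both sides with respect to x, treating y as y(x). By the chain rule, any term containing y contributes a factor of y' = dy/dx when we differentiate it.

Move every term to one side and write the relation as F(x, y) = 0. Term by term,
  d/dx[sin(x)·cos(y)] = -y'·sin(x)·sin(y) + cos(x)·cos(y)
  d/dx[-1/3] = 0

The pieces without y' make up ∂F/∂x and the coefficient of y' is ∂F/∂y:
  ∂F/∂x = cos(x)·cos(y),
  ∂F/∂y = -sin(x)·sin(y).

Since d/dx[F] = ∂F/∂x + (∂F/∂y)·y' = 0, solve for y':
  (∂F/∂y)·y' = -∂F/∂x
  dy/dx = -(∂F/∂x)/(∂F/∂y) = -(cos(x)·cos(y))/(-sin(x)·sin(y)) = 1/(tan(x)·tan(y))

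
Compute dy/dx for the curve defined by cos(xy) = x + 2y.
Differentiate both sides with respect to x, treating y as y(x). By the chain rule, any term containing y contributes a factor of y' = dy/dx when we differentiate it.

Move every term to one side and write the relation as F(x, y) = 0. Term by term,
  d/dx[-x] = -1
  d/dx[-2y] = -2·y'
  d/dx[cos(xy)] = -(x·y' + y)·sin(xy)

The pieces without y' make up ∂F/∂x and the coefficient of y' is ∂F/∂y:
  ∂F/∂x = -y·sin(xy) - 1,
  ∂F/∂y = -x·sin(xy) - 2.

Since d/dx[F] = ∂F/∂x + (∂F/∂y)·y' = 0, solve for y':
  (∂F/∂y)·y' = -∂F/∂x
  dy/dx = -(∂F/∂x)/(∂F/∂y) = -(-y·sin(xy) - 1)/(-x·sin(xy) - 2) = -(y·sin(xy) + 1)/(x·sin(xy) + 2)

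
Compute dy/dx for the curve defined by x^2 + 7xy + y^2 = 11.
Differentiate both sides with respect to x, treating y as y(x). By the chain rule, any term containing y contributes a factor of y' = dy/dx when we differentiate it.

Move every term to one side and write the relation as F(x, y) = 0. Term by term,
  d/dx[x^2] = 2x
  d/dx[7xy] = 7x·y' + 7y
  d/dx[y^2] = 2y·y'
  d/dx[-11] = 0

The pieces without y' make up ∂F/∂x and the coefficient of y' is ∂F/∂y:
  ∂F/∂x = 2x + 7y,
  ∂F/∂y = 7x + 2y.

Since d/dx[F] = ∂F/∂x + (∂F/∂y)·y' = 0, solve for y':
  (∂F/∂y)·y' = -∂F/∂x
  dy/dx = -(∂F/∂x)/(∂F/∂y) = -(2x + 7y)/(7x + 2y) = (-2x - 7y)/(7x + 2y)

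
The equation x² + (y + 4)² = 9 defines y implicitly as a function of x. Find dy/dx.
Take d/dx of both sides. Since y is implicitly a function of x, the chain rule attaches a y' = dy/dx factor whenever we differentiate through y.

Set F(x, y) = (left side) − (right side), so the curve is F = 0. Differentiating each term of F:
  d/dx[x^2] = 2x
  d/dx[(y + 4)^2] = 2·y'(y + 4)
  d/dx[-9] = 0

Collecting, the y'-free part is the partial derivative in x and the y' coefficient is the partial derivative in y:
  ∂F/∂x = 2x
  ∂F/∂y = 2y + 8

so d/dx[F(x, y(x))] = ∂F/∂x + (∂F/∂y)·y' = 0. Rearranging,
  dy/dx = -(∂F/∂x)/(∂F/∂y) = -(2x)/(2y + 8) = -x/(y + 4)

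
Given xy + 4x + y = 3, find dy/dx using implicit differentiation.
Differentiate both sides with respect to x, treating y as y(x). By the chain rule, any term containing y contributes a factor of y' = dy/dx when we differentiate it.

Move every term to one side and write the relation as F(x, y) = 0. Term by term,
  d/dx[xy] = x·y' + y
  d/dx[4x] = 4
  d/dx[y] = y'
  d/dx[-3] = 0

The pieces without y' make up ∂F/∂x and the coefficient of y' is ∂F/∂y:
  ∂F/∂x = y + 4,
  ∂F/∂y = x + 1.

Since d/dx[F] = ∂F/∂x + (∂F/∂y)·y' = 0, solve for y':
  (∂F/∂y)·y' = -∂F/∂x
  dy/dx = -(∂F/∂x)/(∂F/∂y) = -(y + 4)/(x + 1) = (-y - 4)/(x + 1)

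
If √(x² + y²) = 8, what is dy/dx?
Apply d/dx to both sides, remembering that y depends on x. Each occurrence of y therefore brings in a y' = dy/dx via the chain rule.

With F(x, y) equal to the left-hand side minus the right, differentiate F term by term:
  d/dx[√(x^2 + y^2)] = (x + y·y')/√(x^2 + y^2)
  d/dx[-8] = 0
Adding these up, d/dx[F] = 0 becomes
  (x/√(x^2 + y^2)) + (y/√(x^2 + y^2))·y' = 0,
so isolating y',
  dy/dx = -(x/√(x^2 + y^2))/(y/√(x^2 + y^2)) = -x/y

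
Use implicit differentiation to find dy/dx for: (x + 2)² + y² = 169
Differentiate both sides with respect to x, treating y as y(x). By the chain rule, any term containing y contributes a factor of y' = dy/dx when we differentiate it.

Move every term to one side and write the relation as F(x, y) = 0. Term by term,
  d/dx[y^2] = 2y·y'
  d/dx[(x + 2)^2] = 2x + 4
  d/dx[-169] = 0

The pieces without y' make up ∂F/∂x and the coefficient of y' is ∂F/∂y:
  ∂F/∂x = 2x + 4,
  ∂F/∂y = 2y.

Since d/dx[F] = ∂F/∂x + (∂F/∂y)·y' = 0, solve for y':
  (∂F/∂y)·y' = -∂F/∂x
  dy/dx = -(∂F/∂x)/(∂F/∂y) = -(2x + 4)/(2y) = (-x - 2)/y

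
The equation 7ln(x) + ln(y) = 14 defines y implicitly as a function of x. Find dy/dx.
Take d/dx of both sides. Since y is implicitly a function of x, the chain rule attaches a y' = dy/dx factor whenever we differentiate through y.

Set F(x, y) = (left side) − (right side), so the curve is F = 0. Differentiating each term of F:
  d/dx[7ln(x)] = 7/x
  d/dx[ln(y)] = y'/y
  d/dx[-14] = 0

Collecting, the y'-free part is the partial derivative in x and the y' coefficient is the partial derivative in y:
  ∂F/∂x = 7/x
  ∂F/∂y = 1/y

so d/dx[F(x, y(x))] = ∂F/∂x + (∂F/∂y)·y' = 0. Rearranging,
  dy/dx = -(∂F/∂x)/(∂F/∂y) = -(7/x)/(1/y) = -7y/x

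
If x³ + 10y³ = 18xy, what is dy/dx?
Differentiate both sides with respect to x, treating y as y(x). By the chain rule, any term containing y contributes a factor of y' = dy/dx when we differentiate it.

Move every term to one side and write the relation as F(x, y) = 0. Term by term,
  d/dx[x^3] = 3x^2
  d/dx[-18xy] = -18x·y' - 18y
  d/dx[10y^3] = 30y^2·y'

The pieces without y' make up ∂F/∂x and the coefficient of y' is ∂F/∂y:
  ∂F/∂x = 3x^2 - 18y,
  ∂F/∂y = -18x + 30y^2.

Since d/dx[F] = ∂F/∂x + (∂F/∂y)·y' = 0, solve for y':
  (∂F/∂y)·y' = -∂F/∂x
  dy/dx = -(∂F/∂x)/(∂F/∂y) = -(3x^2 - 18y)/(-18x + 30y^2) = (x^2 - 6y)/(2(3x - 5y^2))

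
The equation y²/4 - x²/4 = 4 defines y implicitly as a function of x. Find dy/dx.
Differentiate both sides with respect to x, treating y as y(x). By the chain rule, any term containing y contributes a factor of y' = dy/dx when we differentiate it.

Move every term to one side and write the relation as F(x, y) = 0. Term by term,
  d/dx[-x^2/4] = -x/2
  d/dx[y^2/4] = y·y'/2
  d/dx[-4] = 0

The pieces without y' make up ∂F/∂x and the coefficient of y' is ∂F/∂y:
  ∂F/∂x = -x/2,
  ∂F/∂y = y/2.

Since d/dx[F] = ∂F/∂x + (∂F/∂y)·y' = 0, solve for y':
  (∂F/∂y)·y' = -∂F/∂x
  dy/dx = -(∂F/∂x)/(∂F/∂y) = -(-x/2)/(y/2) = x/y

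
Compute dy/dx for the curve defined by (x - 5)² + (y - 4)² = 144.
Differentiate the relation implicitly: treat y = y(x) and apply the chain rule, so every y-derivative picks up a y' = dy/dx factor.

With everything moved to the left-hand side, differentiate term by term:
  d/dx[(x - 5)^2] = 2x - 10
  d/dx[(y - 4)^2] = 2·y'(y - 4)
  d/dx[-144] = 0

Separating the contributions that come from x directly and those that come through y:
  without y':      2x - 10
  multiplying y':  2y - 8

so (2x - 10) + (2y - 8)·y' = 0, and therefore
  dy/dx = -(2x - 10)/(2y - 8) = (5 - x)/(y - 4)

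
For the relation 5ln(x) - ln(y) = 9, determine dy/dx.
Take d/dx of both sides. Since y is implicitly a function of x, the chain rule attaches a y' = dy/dx factor whenever we differentiate through y.

Set F(x, y) = (left side) − (right side), so the curve is F = 0. Differentiating each term of F:
  d/dx[5ln(x)] = 5/x
  d/dx[-ln(y)] = -y'/y
  d/dx[-9] = 0

Collecting, the y'-free part is the partial derivative in x and the y' coefficient is the partial derivative in y:
  ∂F/∂x = 5/x
  ∂F/∂y = -1/y

so d/dx[F(x, y(x))] = ∂F/∂x + (∂F/∂y)·y' = 0. Rearranging,
  dy/dx = -(∂F/∂x)/(∂F/∂y) = -(5/x)/(-1/y) = 5y/x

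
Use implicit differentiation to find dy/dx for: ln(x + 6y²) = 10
Differentiate the relation implicitly: treat y = y(x) and apply the chain rule, so every y-derivative picks up a y' = dy/dx factor.

With everything moved to the left-hand side, differentiate term by term:
  d/dx[ln(x + 6y^2)] = (12y·y' + 1)/(x + 6y^2)
  d/dx[-10] = 0

Separating the contributions that come from x directly and those that come through y:
  without y':      1/(x + 6y^2)
  multiplying y':  12y/(x + 6y^2)

so (1/(x + 6y^2)) + (12y/(x + 6y^2))·y' = 0, and therefore
  dy/dx = -(1/(x + 6y^2))/(12y/(x + 6y^2)) = -1/(12y)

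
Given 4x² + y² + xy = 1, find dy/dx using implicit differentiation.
Differentiate the relation implicitly: treat y = y(x) and apply the chain rule, so every y-derivative picks up a y' = dy/dx factor.

With everything moved to the left-hand side, differentiate term by term:
  d/dx[4x^2] = 8x
  d/dx[xy] = x·y' + y
  d/dx[y^2] = 2y·y'
  d/dx[-1] = 0

Separating the contributions that come from x directly and those that come through y:
  without y':      8x + y
  multiplying y':  x + 2y

so (8x + y) + (x + 2y)·y' = 0, and therefore
  dy/dx = -(8x + y)/(x + 2y) = (-8x - y)/(x + 2y)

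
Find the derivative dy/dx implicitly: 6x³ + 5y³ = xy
Apply d/dx to both sides, remembering that y depends on x. Each occurrence of y therefore brings in a y' = dy/dx via the chain rule.

With F(x, y) equal to the left-hand side minus the right, differentiate F term by term:
  d/dx[6x^3] = 18x^2
  d/dx[-xy] = -x·y' - y
  d/dx[5y^3] = 15y^2·y'
Adding these up, d/dx[F] = 0 becomes
  (18x^2 - y) + (-x + 15y^2)·y' = 0,
so isolating y',
  dy/dx = -(18x^2 - y)/(-x + 15y^2) = (18x^2 - y)/(x - 15y^2)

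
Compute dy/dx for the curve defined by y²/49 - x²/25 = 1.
Apply d/dx to both sides, remembering that y depends on x. Each occurrence of y therefore brings in a y' = dy/dx via the chain rule.

With F(x, y) equal to the left-hand side minus the right, differentiate F term by term:
  d/dx[-x^2/25] = -2x/25
  d/dx[y^2/49] = 2y·y'/49
  d/dx[-1] = 0
Adding these up, d/dx[F] = 0 becomes
  (-2x/25) + (2y/49)·y' = 0,
so isolating y',
  dy/dx = -(-2x/25)/(2y/49) = 49x/(25y)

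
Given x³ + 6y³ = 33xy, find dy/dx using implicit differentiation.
Apply d/dx to both sides, remembering that y depends on x. Each occurrence of y therefore brings in a y' = dy/dx via the chain rule.

With F(x, y) equal to the left-hand side minus the right, differentiate F term by term:
  d/dx[x^3] = 3x^2
  d/dx[-33xy] = -33x·y' - 33y
  d/dx[6y^3] = 18y^2·y'
Adding these up, d/dx[F] = 0 becomes
  (3x^2 - 33y) + (-33x + 18y^2)·y' = 0,
so isolating y',
  dy/dx = -(3x^2 - 33y)/(-33x + 18y^2) = (x^2 - 11y)/(11x - 6y^2)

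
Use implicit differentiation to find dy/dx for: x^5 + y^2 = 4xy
Differentiate the relation implicitly: treat y = y(x) and apply the chain rule, so every y-derivative picks up a y' = dy/dx factor.

With everything moved to the left-hand side, differentiate term by term:
  d/dx[x^5] = 5x^4
  d/dx[-4xy] = -4x·y' - 4y
  d/dx[y^2] = 2y·y'

Separating the contributions that come from x directly and those that come through y:
  without y':      5x^4 - 4y
  multiplying y':  -4x + 2y

so (5x^4 - 4y) + (-4x + 2y)·y' = 0, and therefore
  dy/dx = -(5x^4 - 4y)/(-4x + 2y) = (5x^4 - 4y)/(2(2x - y))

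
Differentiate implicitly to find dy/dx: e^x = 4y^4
Apply d/dx to both sides, remembering that y depends on x. Each occurrence of y therefore brings in a y' = dy/dx via the chain rule.

With F(x, y) equal to the left-hand side minus the right, differentiate F term by term:
  d/dx[-4y^4] = -16y^3·y'
  d/dx[e^(x)] = e^(x)
Adding these up, d/dx[F] = 0 becomes
  (e^(x)) + (-16y^3)·y' = 0,
so isolating y',
  dy/dx = -(e^(x))/(-16y^3) = e^(x)/(16y^3)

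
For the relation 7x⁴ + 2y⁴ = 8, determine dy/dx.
Take d/dx of both sides. Since y is implicitly a function of x, the chain rule attaches a y' = dy/dx factor whenever we differentiate through y.

Set F(x, y) = (left side) − (right side), so the curve is F = 0. Differentiating each term of F:
  d/dx[7x^4] = 28x^3
  d/dx[2y^4] = 8y^3·y'
  d/dx[-8] = 0

Collecting, the y'-free part is the partial derivative in x and the y' coefficient is the partial derivative in y:
  ∂F/∂x = 28x^3
  ∂F/∂y = 8y^3

so d/dx[F(x, y(x))] = ∂F/∂x + (∂F/∂y)·y' = 0. Rearranging,
  dy/dx = -(∂F/∂x)/(∂F/∂y) = -(28x^3)/(8y^3) = -7x^3/(2y^3)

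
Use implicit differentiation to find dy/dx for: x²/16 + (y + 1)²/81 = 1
Differentiate both sides with respect to x, treating y as y(x). By the chain rule, any term containing y contributes a factor of y' = dy/dx when we differentiate it.

Move every term to one side and write the relation as F(x, y) = 0. Term by term,
  d/dx[x^2/16] = x/8
  d/dx[(y + 1)^2/81] = 2·y'(y + 1)/81
  d/dx[-1] = 0

The pieces without y' make up ∂F/∂x and the coefficient of y' is ∂F/∂y:
  ∂F/∂x = x/8,
  ∂F/∂y = 2y/81 + 2/81.

Since d/dx[F] = ∂F/∂x + (∂F/∂y)·y' = 0, solve for y':
  (∂F/∂y)·y' = -∂F/∂x
  dy/dx = -(∂F/∂x)/(∂F/∂y) = -(x/8)/(2y/81 + 2/81)
        = -(x/8)/(2(y + 1)/81) = -81x/(16y + 16)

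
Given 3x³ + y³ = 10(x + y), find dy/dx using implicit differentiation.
Take d/dx of both sides. Since y is implicitly a function of x, the chain rule attaches a y' = dy/dx factor whenever we differentiate through y.

Set F(x, y) = (left side) − (right side), so the curve is F = 0. Differentiating each term of F:
  d/dx[3x^3] = 9x^2
  d/dx[-10x] = -10
  d/dx[y^3] = 3y^2·y'
  d/dx[-10y] = -10·y'

Collecting, the y'-free part is the partial derivative in x and the y' coefficient is the partial derivative in y:
  ∂F/∂x = 9x^2 - 10
  ∂F/∂y = 3y^2 - 10

so d/dx[F(x, y(x))] = ∂F/∂x + (∂F/∂y)·y' = 0. Rearranging,
  dy/dx = -(∂F/∂x)/(∂F/∂y) = -(9x^2 - 10)/(3y^2 - 10) = (10 - 9x^2)/(3y^2 - 10)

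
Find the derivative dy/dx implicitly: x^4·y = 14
Differentiate the relation implicitly: treat y = y(x) and apply the chain rule, so every y-derivative picks up a y' = dy/dx factor.

With everything moved to the left-hand side, differentiate term by term:
  d/dx[x^4y] = x^4·y' + 4x^3y
  d/dx[-14] = 0

Separating the contributions that come from x directly and those that come through y:
  without y':      4x^3y
  multiplying y':  x^4

so (4x^3y) + (x^4)·y' = 0, and therefore
  dy/dx = -(4x^3y)/(x^4) = -4y/x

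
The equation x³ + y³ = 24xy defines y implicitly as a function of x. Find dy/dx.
Apply d/dx to both sides, remembering that y depends on x. Each occurrence of y therefore brings in a y' = dy/dx via the chain rule.

With F(x, y) equal to the left-hand side minus the right, differentiate F term by term:
  d/dx[x^3] = 3x^2
  d/dx[-24xy] = -24x·y' - 24y
  d/dx[y^3] = 3y^2·y'
Adding these up, d/dx[F] = 0 becomes
  (3x^2 - 24y) + (-24x + 3y^2)·y' = 0,
so isolating y',
  dy/dx = -(3x^2 - 24y)/(-24x + 3y^2) = (x^2 - 8y)/(8x - y^2)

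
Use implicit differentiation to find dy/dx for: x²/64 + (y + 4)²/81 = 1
Differentiate both sides with respect to x, treating y as y(x). By the chain rule, any term containing y contributes a factor of y' = dy/dx when we differentiate it.

Move every term to one side and write the relation as F(x, y) = 0. Term by term,
  d/dx[x^2/64] = x/32
  d/dx[(y + 4)^2/81] = 2·y'(y + 4)/81
  d/dx[-1] = 0

The pieces without y' make up ∂F/∂x and the coefficient of y' is ∂F/∂y:
  ∂F/∂x = x/32,
  ∂F/∂y = 2y/81 + 8/81.

Since d/dx[F] = ∂F/∂x + (∂F/∂y)·y' = 0, solve for y':
  (∂F/∂y)·y' = -∂F/∂x
  dy/dx = -(∂F/∂x)/(∂F/∂y) = -(x/32)/(2y/81 + 8/81)
        = -(x/32)/(2(y + 4)/81) = -81x/(64y + 256)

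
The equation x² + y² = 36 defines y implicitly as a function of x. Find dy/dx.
Differentiate the relation implicitly: treat y = y(x) and apply the chain rule, so every y-derivative picks up a y' = dy/dx factor.

With everything moved to the left-hand side, differentiate term by term:
  d/dx[x^2] = 2x
  d/dx[y^2] = 2y·y'
  d/dx[-36] = 0

Separating the contributions that come from x directly and those that come through y:
  without y':      2x
  multiplying y':  2y

so (2x) + (2y)·y' = 0, and therefore
  dy/dx = -(2x)/(2y) = -x/y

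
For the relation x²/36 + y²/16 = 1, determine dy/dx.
Apply d/dx to both sides, remembering that y depends on x. Each occurrence of y therefore brings in a y' = dy/dx via the chain rule.

With F(x, y) equal to the left-hand side minus the right, differentiate F term by term:
  d/dx[x^2/36] = x/18
  d/dx[y^2/16] = y·y'/8
  d/dx[-1] = 0
Adding these up, d/dx[F] = 0 becomes
  (x/18) + (y/8)·y' = 0,
so isolating y',
  dy/dx = -(x/18)/(y/8) = -4x/(9y)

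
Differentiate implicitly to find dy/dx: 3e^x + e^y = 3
Take d/dx of both sides. Since y is implicitly a function of x, the chain rule attaches a y' = dy/dx factor whenever we differentiate through y.

Set F(x, y) = (left side) − (right side), so the curve is F = 0. Differentiating each term of F:
  d/dx[3e^(x)] = 3e^(x)
  d/dx[e^(y)] = y'·e^(y)
  d/dx[-3] = 0

Collecting, the y'-free part is the partial derivative in x and the y' coefficient is the partial derivative in y:
  ∂F/∂x = 3e^(x)
  ∂F/∂y = e^(y)

so d/dx[F(x, y(x))] = ∂F/∂x + (∂F/∂y)·y' = 0. Rearranging,
  dy/dx = -(∂F/∂x)/(∂F/∂y) = -(3e^(x))/(e^(y)) = -3e^(x - y)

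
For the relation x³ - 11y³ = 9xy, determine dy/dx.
Apply d/dx to both sides, remembering that y depends on x. Each occurrence of y therefore brings in a y' = dy/dx via the chain rule.

With F(x, y) equal to the left-hand side minus the right, differentiate F term by term:
  d/dx[x^3] = 3x^2
  d/dx[-9xy] = -9x·y' - 9y
  d/dx[-11y^3] = -33y^2·y'
Adding these up, d/dx[F] = 0 becomes
  (3x^2 - 9y) + (-9x - 33y^2)·y' = 0,
so isolating y',
  dy/dx = -(3x^2 - 9y)/(-9x - 33y^2) = (x^2 - 3y)/(3x + 11y^2)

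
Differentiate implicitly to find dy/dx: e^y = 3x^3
Apply d/dx to both sides, remembering that y depends on x. Each occurrence of y therefore brings in a y' = dy/dx via the chain rule.

With F(x, y) equal to the left-hand side minus the right, differentiate F term by term:
  d/dx[-3x^3] = -9x^2
  d/dx[e^(y)] = y'·e^(y)
Adding these up, d/dx[F] = 0 becomes
  (-9x^2) + (e^(y))·y' = 0,
so isolating y',
  dy/dx = -(-9x^2)/(e^(y)) = 9x^2e^(-y)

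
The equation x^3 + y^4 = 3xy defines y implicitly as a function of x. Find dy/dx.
Differentiate both sides with respect to x, treating y as y(x). By the chain rule, any term containing y contributes a factor of y' = dy/dx when we differentiate it.

Move every term to one side and write the relation as F(x, y) = 0. Term by term,
  d/dx[x^3] = 3x^2
  d/dx[-3xy] = -3x·y' - 3y
  d/dx[y^4] = 4y^3·y'

The pieces without y' make up ∂F/∂x and the coefficient of y' is ∂F/∂y:
  ∂F/∂x = 3x^2 - 3y,
  ∂F/∂y = -3x + 4y^3.

Since d/dx[F] = ∂F/∂x + (∂F/∂y)·y' = 0, solve for y':
  (∂F/∂y)·y' = -∂F/∂x
  dy/dx = -(∂F/∂x)/(∂F/∂y) = -(3x^2 - 3y)/(-3x + 4y^3) = 3(x^2 - y)/(3x - 4y^3)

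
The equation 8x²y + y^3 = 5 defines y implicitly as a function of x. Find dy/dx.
Take d/dx of both sides. Since y is implicitly a function of x, the chain rule attaches a y' = dy/dx factor whenever we differentiate through y.

Set F(x, y) = (left side) − (right side), so the curve is F = 0. Differentiating each term of F:
  d/dx[8x^2y] = 8x^2·y' + 16xy
  d/dx[y^3] = 3y^2·y'
  d/dx[-5] = 0

Collecting, the y'-free part is the partial derivative in x and the y' coefficient is the partial derivative in y:
  ∂F/∂x = 16xy
  ∂F/∂y = 8x^2 + 3y^2

so d/dx[F(x, y(x))] = ∂F/∂x + (∂F/∂y)·y' = 0. Rearranging,
  dy/dx = -(∂F/∂x)/(∂F/∂y) = -(16xy)/(8x^2 + 3y^2) = -16xy/(8x^2 + 3y^2)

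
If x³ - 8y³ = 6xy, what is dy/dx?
Apply d/dx to both sides, remembering that y depends on x. Each occurrence of y therefore brings in a y' = dy/dx via the chain rule.

With F(x, y) equal to the left-hand side minus the right, differentiate F term by term:
  d/dx[x^3] = 3x^2
  d/dx[-6xy] = -6x·y' - 6y
  d/dx[-8y^3] = -24y^2·y'
Adding these up, d/dx[F] = 0 becomes
  (3x^2 - 6y) + (-6x - 24y^2)·y' = 0,
so isolating y',
  dy/dx = -(3x^2 - 6y)/(-6x - 24y^2) = (x^2/2 - y)/(x + 4y^2)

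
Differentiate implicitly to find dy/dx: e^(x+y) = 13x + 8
Take d/dx of both sides. Since y is implicitly a function of x, the chain rule attaches a y' = dy/dx factor whenever we differentiate through y.

Set F(x, y) = (left side) − (right side), so the curve is F = 0. Differentiating each term of F:
  d/dx[-13x] = -13
  d/dx[e^(x + y)] = (y' + 1)·e^(x + y)
  d/dx[-8] = 0

Collecting, the y'-free part is the partial derivative in x and the y' coefficient is the partial derivative in y:
  ∂F/∂x = e^(x + y) - 13
  ∂F/∂y = e^(x + y)

so d/dx[F(x, y(x))] = ∂F/∂x + (∂F/∂y)·y' = 0. Rearranging,
  dy/dx = -(∂F/∂x)/(∂F/∂y) = -(e^(x + y) - 13)/(e^(x + y)) = 13e^(-x - y) - 1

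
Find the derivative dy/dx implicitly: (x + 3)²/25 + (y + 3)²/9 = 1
Apply d/dx to both sides, remembering that y depends on x. Each occurrence of y therefore brings in a y' = dy/dx via the chain rule.

With F(x, y) equal to the left-hand side minus the right, differentiate F term by term:
  d/dx[(x + 3)^2/25] = 2x/25 + 6/25
  d/dx[(y + 3)^2/9] = 2·y'(y + 3)/9
  d/dx[-1] = 0
Adding these up, d/dx[F] = 0 becomes
  (2x/25 + 6/25) + (2y/9 + 2/3)·y' = 0,
so isolating y',
  dy/dx = -(2x/25 + 6/25)/(2y/9 + 2/3)
        = -(2(x + 3)/25)/(2(y + 3)/9) = 9(-x - 3)/(25(y + 3))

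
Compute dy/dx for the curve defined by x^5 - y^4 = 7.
Differentiate both sides with respect to x, treating y as y(x). By the chain rule, any term containing y contributes a factor of y' = dy/dx when we differentiate it.

Move every term to one side and write the relation as F(x, y) = 0. Term by term,
  d/dx[x^5] = 5x^4
  d/dx[-y^4] = -4y^3·y'
  d/dx[-7] = 0

The pieces without y' make up ∂F/∂x and the coefficient of y' is ∂F/∂y:
  ∂F/∂x = 5x^4,
  ∂F/∂y = -4y^3.

Since d/dx[F] = ∂F/∂x + (∂F/∂y)·y' = 0, solve for y':
  (∂F/∂y)·y' = -∂F/∂x
  dy/dx = -(∂F/∂x)/(∂F/∂y) = -(5x^4)/(-4y^3) = 5x^4/(4y^3)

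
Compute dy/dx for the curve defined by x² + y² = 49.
Differentiate the relation implicitly: treat y = y(x) and apply the chain rule, so every y-derivative picks up a y' = dy/dx factor.

With everything moved to the left-hand side, differentiate term by term:
  d/dx[x^2] = 2x
  d/dx[y^2] = 2y·y'
  d/dx[-49] = 0

Separating the contributions that come from x directly and those that come through y:
  without y':      2x
  multiplying y':  2y

so (2x) + (2y)·y' = 0, and therefore
  dy/dx = -(2x)/(2y) = -x/y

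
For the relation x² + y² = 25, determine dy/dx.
Differentiate the relation implicitly: treat y = y(x) and apply the chain rule, so every y-derivative picks up a y' = dy/dx factor.

With everything moved to the left-hand side, differentiate term by term:
  d/dx[x^2] = 2x
  d/dx[y^2] = 2y·y'
  d/dx[-25] = 0

Separating the contributions that come from x directly and those that come through y:
  without y':      2x
  multiplying y':  2y

so (2x) + (2y)·y' = 0, and therefore
  dy/dx = -(2x)/(2y) = -x/y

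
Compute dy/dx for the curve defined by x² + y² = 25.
Differentiate the relation implicitly: treat y = y(x) and apply the chain rule, so every y-derivative picks up a y' = dy/dx factor.

With everything moved to the left-hand side, differentiate term by term:
  d/dx[x^2] = 2x
  d/dx[y^2] = 2y·y'
  d/dx[-25] = 0

Separating the contributions that come from x directly and those that come through y:
  without y':      2x
  multiplying y':  2y

so (2x) + (2y)·y' = 0, and therefore
  dy/dx = -(2x)/(2y) = -x/y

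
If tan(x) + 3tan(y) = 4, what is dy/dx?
Differentiate both sides with respect to x, treating y as y(x). By the chain rule, any term containing y contributes a factor of y' = dy/dx when we differentiate it.

Move every term to one side and write the relation as F(x, y) = 0. Term by term,
  d/dx[tan(x)] = tan(x)^2 + 1
  d/dx[3tan(y)] = 3·y'(tan(y)^2 + 1)
  d/dx[-4] = 0

The pieces without y' make up ∂F/∂x and the coefficient of y' is ∂F/∂y:
  ∂F/∂x = tan(x)^2 + 1,
  ∂F/∂y = 3tan(y)^2 + 3.

Since d/dx[F] = ∂F/∂x + (∂F/∂y)·y' = 0, solve for y':
  (∂F/∂y)·y' = -∂F/∂x
  dy/dx = -(∂F/∂x)/(∂F/∂y) = -(tan(x)^2 + 1)/(3tan(y)^2 + 3) = -cos(y)^2/(3cos(x)^2)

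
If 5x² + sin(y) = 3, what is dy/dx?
Apply d/dx to both sides, remembering that y depends on x. Each occurrence of y therefore brings in a y' = dy/dx via the chain rule.

With F(x, y) equal to the left-hand side minus the right, differentiate F term by term:
  d/dx[5x^2] = 10x
  d/dx[sin(y)] = y'·cos(y)
  d/dx[-3] = 0
Adding these up, d/dx[F] = 0 becomes
  (10x) + (cos(y))·y' = 0,
so isolating y',
  dy/dx = -(10x)/(cos(y)) = -10x/cos(y)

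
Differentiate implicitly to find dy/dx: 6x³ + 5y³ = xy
Take d/dx of both sides. Since y is implicitly a function of x, the chain rule attaches a y' = dy/dx factor whenever we differentiate through y.

Set F(x, y) = (left side) − (right side), so the curve is F = 0. Differentiating each term of F:
  d/dx[6x^3] = 18x^2
  d/dx[-xy] = -x·y' - y
  d/dx[5y^3] = 15y^2·y'

Collecting, the y'-free part is the partial derivative in x and the y' coefficient is the partial derivative in y:
  ∂F/∂x = 18x^2 - y
  ∂F/∂y = -x + 15y^2

so d/dx[F(x, y(x))] = ∂F/∂x + (∂F/∂y)·y' = 0. Rearranging,
  dy/dx = -(∂F/∂x)/(∂F/∂y) = -(18x^2 - y)/(-x + 15y^2) = (18x^2 - y)/(x - 15y^2)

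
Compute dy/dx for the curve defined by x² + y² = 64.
Take d/dx of both sides. Since y is implicitly a function of x, the chain rule attaches a y' = dy/dx factor whenever we differentiate through y.

Set F(x, y) = (left side) − (right side), so the curve is F = 0. Differentiating each term of F:
  d/dx[x^2] = 2x
  d/dx[y^2] = 2y·y'
  d/dx[-64] = 0

Collecting, the y'-free part is the partial derivative in x and the y' coefficient is the partial derivative in y:
  ∂F/∂x = 2x
  ∂F/∂y = 2y

so d/dx[F(x, y(x))] = ∂F/∂x + (∂F/∂y)·y' = 0. Rearranging,
  dy/dx = -(∂F/∂x)/(∂F/∂y) = -(2x)/(2y) = -x/y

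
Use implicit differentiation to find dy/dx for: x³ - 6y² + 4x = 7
Take d/dx of both sides. Since y is implicitly a function of x, the chain rule attaches a y' = dy/dx factor whenever we differentiate through y.

Set F(x, y) = (left side) − (right side), so the curve is F = 0. Differentiating each term of F:
  d/dx[x^3] = 3x^2
  d/dx[4x] = 4
  d/dx[-6y^2] = -12y·y'
  d/dx[-7] = 0

Collecting, the y'-free part is the partial derivative in x and the y' coefficient is the partial derivative in y:
  ∂F/∂x = 3x^2 + 4
  ∂F/∂y = -12y

so d/dx[F(x, y(x))] = ∂F/∂x + (∂F/∂y)·y' = 0. Rearranging,
  dy/dx = -(∂F/∂x)/(∂F/∂y) = -(3x^2 + 4)/(-12y) = (3x^2 + 4)/(12y)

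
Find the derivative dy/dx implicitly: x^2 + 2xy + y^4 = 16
Differentiate the relation implicitly: treat y = y(x) and apply the chain rule, so every y-derivative picks up a y' = dy/dx factor.

With everything moved to the left-hand side, differentiate term by term:
  d/dx[x^2] = 2x
  d/dx[2xy] = 2x·y' + 2y
  d/dx[y^4] = 4y^3·y'
  d/dx[-16] = 0

Separating the contributions that come from x directly and those that come through y:
  without y':      2x + 2y
  multiplying y':  2x + 4y^3

so (2x + 2y) + (2x + 4y^3)·y' = 0, and therefore
  dy/dx = -(2x + 2y)/(2x + 4y^3) = (-x - y)/(x + 2y^3)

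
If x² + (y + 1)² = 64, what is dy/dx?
Apply d/dx to both sides, remembering that y depends on x. Each occurrence of y therefore brings in a y' = dy/dx via the chain rule.

With F(x, y) equal to the left-hand side minus the right, differentiate F term by term:
  d/dx[x^2] = 2x
  d/dx[(y + 1)^2] = 2·y'(y + 1)
  d/dx[-64] = 0
Adding these up, d/dx[F] = 0 becomes
  (2x) + (2y + 2)·y' = 0,
so isolating y',
  dy/dx = -(2x)/(2y + 2) = -x/(y + 1)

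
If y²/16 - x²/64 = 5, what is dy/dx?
Take d/dx of both sides. Since y is implicitly a function of x, the chain rule attaches a y' = dy/dx factor whenever we differentiate through y.

Set F(x, y) = (left side) − (right side), so the curve is F = 0. Differentiating each term of F:
  d/dx[-x^2/64] = -x/32
  d/dx[y^2/16] = y·y'/8
  d/dx[-5] = 0

Collecting, the y'-free part is the partial derivative in x and the y' coefficient is the partial derivative in y:
  ∂F/∂x = -x/32
  ∂F/∂y = y/8

so d/dx[F(x, y(x))] = ∂F/∂x + (∂F/∂y)·y' = 0. Rearranging,
  dy/dx = -(∂F/∂x)/(∂F/∂y) = -(-x/32)/(y/8) = x/(4y)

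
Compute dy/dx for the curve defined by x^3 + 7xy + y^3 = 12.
Apply d/dx to both sides, remembering that y depends on x. Each occurrence of y therefore brings in a y' = dy/dx via the chain rule.

With F(x, y) equal to the left-hand side minus the right, differentiate F term by term:
  d/dx[x^3] = 3x^2
  d/dx[7xy] = 7x·y' + 7y
  d/dx[y^3] = 3y^2·y'
  d/dx[-12] = 0
Adding these up, d/dx[F] = 0 becomes
  (3x^2 + 7y) + (7x + 3y^2)·y' = 0,
so isolating y',
  dy/dx = -(3x^2 + 7y)/(7x + 3y^2) = (-3x^2 - 7y)/(7x + 3y^2)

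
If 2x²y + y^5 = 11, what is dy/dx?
Differentiate the relation implicitly: treat y = y(x) and apply the chain rule, so every y-derivative picks up a y' = dy/dx factor.

With everything moved to the left-hand side, differentiate term by term:
  d/dx[2x^2y] = 2x^2·y' + 4xy
  d/dx[y^5] = 5y^4·y'
  d/dx[-11] = 0

Separating the contributions that come from x directly and those that come through y:
  without y':      4xy
  multiplying y':  2x^2 + 5y^4

so (4xy) + (2x^2 + 5y^4)·y' = 0, and therefore
  dy/dx = -(4xy)/(2x^2 + 5y^4) = -4xy/(2x^2 + 5y^4)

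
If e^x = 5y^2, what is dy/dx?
Take d/dx of both sides. Since y is implicitly a function of x, the chain rule attaches a y' = dy/dx factor whenever we differentiate through y.

Set F(x, y) = (left side) − (right side), so the curve is F = 0. Differentiating each term of F:
  d/dx[-5y^2] = -10y·y'
  d/dx[e^(x)] = e^(x)

Collecting, the y'-free part is the partial derivative in x and the y' coefficient is the partial derivative in y:
  ∂F/∂x = e^(x)
  ∂F/∂y = -10y

so d/dx[F(x, y(x))] = ∂F/∂x + (∂F/∂y)·y' = 0. Rearranging,
  dy/dx = -(∂F/∂x)/(∂F/∂y) = -(e^(x))/(-10y) = e^(x)/(10y)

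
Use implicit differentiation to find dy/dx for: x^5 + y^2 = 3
Apply d/dx to both sides, remembering that y depends on x. Each occurrence of y therefore brings in a y' = dy/dx via the chain rule.

With F(x, y) equal to the left-hand side minus the right, differentiate F term by term:
  d/dx[x^5] = 5x^4
  d/dx[y^2] = 2y·y'
  d/dx[-3] = 0
Adding these up, d/dx[F] = 0 becomes
  (5x^4) + (2y)·y' = 0,
so isolating y',
  dy/dx = -(5x^4)/(2y) = -5x^4/(2y)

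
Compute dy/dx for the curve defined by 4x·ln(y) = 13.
Apply d/dx to both sides, remembering that y depends on x. Each occurrence of y therefore brings in a y' = dy/dx via the chain rule.

With F(x, y) equal to the left-hand side minus the right, differentiate F term by term:
  d/dx[4x·ln(y)] = 4x·y'/y + 4ln(y)
  d/dx[-13] = 0
Adding these up, d/dx[F] = 0 becomes
  (4ln(y)) + (4x/y)·y' = 0,
so isolating y',
  dy/dx = -(4ln(y))/(4x/y) = -y·ln(y)/x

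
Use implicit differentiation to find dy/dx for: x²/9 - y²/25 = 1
Take d/dx of both sides. Since y is implicitly a function of x, the chain rule attaches a y' = dy/dx factor whenever we differentiate through y.

Set F(x, y) = (left side) − (right side), so the curve is F = 0. Differentiating each term of F:
  d/dx[x^2/9] = 2x/9
  d/dx[-y^2/25] = -2y·y'/25
  d/dx[-1] = 0

Collecting, the y'-free part is the partial derivative in x and the y' coefficient is the partial derivative in y:
  ∂F/∂x = 2x/9
  ∂F/∂y = -2y/25

so d/dx[F(x, y(x))] = ∂F/∂x + (∂F/∂y)·y' = 0. Rearranging,
  dy/dx = -(∂F/∂x)/(∂F/∂y) = -(2x/9)/(-2y/25) = 25x/(9y)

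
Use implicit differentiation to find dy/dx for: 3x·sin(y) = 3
Apply d/dx to both sides, remembering that y depends on x. Each occurrence of y therefore brings in a y' = dy/dx via the chain rule.

With F(x, y) equal to the left-hand side minus the right, differentiate F term by term:
  d/dx[3x·sin(y)] = 3x·y'·cos(y) + 3sin(y)
  d/dx[-3] = 0
Adding these up, d/dx[F] = 0 becomes
  (3sin(y)) + (3x·cos(y))·y' = 0,
so isolating y',
  dy/dx = -(3sin(y))/(3x·cos(y)) = -tan(y)/x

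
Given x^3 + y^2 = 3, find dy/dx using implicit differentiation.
Take d/dx of both sides. Since y is implicitly a function of x, the chain rule attaches a y' = dy/dx factor whenever we differentiate through y.

Set F(x, y) = (left side) − (right side), so the curve is F = 0. Differentiating each term of F:
  d/dx[x^3] = 3x^2
  d/dx[y^2] = 2y·y'
  d/dx[-3] = 0

Collecting, the y'-free part is the partial derivative in x and the y' coefficient is the partial derivative in y:
  ∂F/∂x = 3x^2
  ∂F/∂y = 2y

so d/dx[F(x, y(x))] = ∂F/∂x + (∂F/∂y)·y' = 0. Rearranging,
  dy/dx = -(∂F/∂x)/(∂F/∂y) = -(3x^2)/(2y) = -3x^2/(2y)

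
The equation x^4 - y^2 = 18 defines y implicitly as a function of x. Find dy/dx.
Apply d/dx to both sides, remembering that y depends on x. Each occurrence of y therefore brings in a y' = dy/dx via the chain rule.

With F(x, y) equal to the left-hand side minus the right, differentiate F term by term:
  d/dx[x^4] = 4x^3
  d/dx[-y^2] = -2y·y'
  d/dx[-18] = 0
Adding these up, d/dx[F] = 0 becomes
  (4x^3) + (-2y)·y' = 0,
so isolating y',
  dy/dx = -(4x^3)/(-2y) = 2x^3/y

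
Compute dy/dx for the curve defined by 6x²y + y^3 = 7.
Differentiate the relation implicitly: treat y = y(x) and apply the chain rule, so every y-derivative picks up a y' = dy/dx factor.

With everything moved to the left-hand side, differentiate term by term:
  d/dx[6x^2y] = 6x^2·y' + 12xy
  d/dx[y^3] = 3y^2·y'
  d/dx[-7] = 0

Separating the contributions that come from x directly and those that come through y:
  without y':      12xy
  multiplying y':  6x^2 + 3y^2

so (12xy) + (6x^2 + 3y^2)·y' = 0, and therefore
  dy/dx = -(12xy)/(6x^2 + 3y^2) = -4xy/(2x^2 + y^2)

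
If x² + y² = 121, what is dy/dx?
Apply d/dx to both sides, remembering that y depends on x. Each occurrence of y therefore brings in a y' = dy/dx via the chain rule.

With F(x, y) equal to the left-hand side minus the right, differentiate F term by term:
  d/dx[x^2] = 2x
  d/dx[y^2] = 2y·y'
  d/dx[-121] = 0
Adding these up, d/dx[F] = 0 becomes
  (2x) + (2y)·y' = 0,
so isolating y',
  dy/dx = -(2x)/(2y) = -x/y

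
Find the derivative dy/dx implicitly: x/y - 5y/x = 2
Differentiate both sides with respect to x, treating y as y(x). By the chain rule, any term containing y contributes a factor of y' = dy/dx when we differentiate it.

Move every term to one side and write the relation as F(x, y) = 0. Term by term,
  d/dx[x/y] = -x·y'/y^2 + 1/y
  d/dx[-5y/x] = -5·y'/x + 5y/x^2
  d/dx[-2] = 0

The pieces without y' make up ∂F/∂x and the coefficient of y' is ∂F/∂y:
  ∂F/∂x = 1/y + 5y/x^2,
  ∂F/∂y = -x/y^2 - 5/x.

Since d/dx[F] = ∂F/∂x + (∂F/∂y)·y' = 0, solve for y':
  (∂F/∂y)·y' = -∂F/∂x
  dy/dx = -(∂F/∂x)/(∂F/∂y) = -(1/y + 5y/x^2)/(-x/y^2 - 5/x)
        = -((x^2 + 5y^2)/(x^2y))/(-(x^2 + 5y^2)/(xy^2)) = y/x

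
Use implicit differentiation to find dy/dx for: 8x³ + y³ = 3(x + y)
Differentiate both sides with respect to x, treating y as y(x). By the chain rule, any term containing y contributes a factor of y' = dy/dx when we differentiate it.

Move every term to one side and write the relation as F(x, y) = 0. Term by term,
  d/dx[8x^3] = 24x^2
  d/dx[-3x] = -3
  d/dx[y^3] = 3y^2·y'
  d/dx[-3y] = -3·y'

The pieces without y' make up ∂F/∂x and the coefficient of y' is ∂F/∂y:
  ∂F/∂x = 24x^2 - 3,
  ∂F/∂y = 3y^2 - 3.

Since d/dx[F] = ∂F/∂x + (∂F/∂y)·y' = 0, solve for y':
  (∂F/∂y)·y' = -∂F/∂x
  dy/dx = -(∂F/∂x)/(∂F/∂y) = -(24x^2 - 3)/(3y^2 - 3) = (1 - 8x^2)/(y^2 - 1)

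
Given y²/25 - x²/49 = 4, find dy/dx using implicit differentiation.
Differentiate both sides with respect to x, treating y as y(x). By the chain rule, any term containing y contributes a factor of y' = dy/dx when we differentiate it.

Move every term to one side and write the relation as F(x, y) = 0. Term by term,
  d/dx[-x^2/49] = -2x/49
  d/dx[y^2/25] = 2y·y'/25
  d/dx[-4] = 0

The pieces without y' make up ∂F/∂x and the coefficient of y' is ∂F/∂y:
  ∂F/∂x = -2x/49,
  ∂F/∂y = 2y/25.

Since d/dx[F] = ∂F/∂x + (∂F/∂y)·y' = 0, solve for y':
  (∂F/∂y)·y' = -∂F/∂x
  dy/dx = -(∂F/∂x)/(∂F/∂y) = -(-2x/49)/(2y/25) = 25x/(49y)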